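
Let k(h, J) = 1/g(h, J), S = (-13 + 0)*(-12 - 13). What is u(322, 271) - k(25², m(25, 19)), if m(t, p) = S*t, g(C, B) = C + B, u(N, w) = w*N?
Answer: 763542499/8750 ≈ 87262.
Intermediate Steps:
u(N, w) = N*w
S = 325 (S = -13*(-25) = 325)
g(C, B) = B + C
m(t, p) = 325*t
k(h, J) = 1/(J + h)
u(322, 271) - k(25², m(25, 19)) = 322*271 - 1/(325*25 + 25²) = 87262 - 1/(8125 + 625) = 87262 - 1/8750 = 763542499/8750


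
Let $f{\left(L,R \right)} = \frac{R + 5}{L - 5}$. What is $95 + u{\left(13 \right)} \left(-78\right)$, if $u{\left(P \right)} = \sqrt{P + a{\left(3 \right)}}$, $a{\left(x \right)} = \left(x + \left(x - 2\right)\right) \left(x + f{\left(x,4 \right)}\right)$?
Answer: $95 - 78 \sqrt{7} \approx -111.37$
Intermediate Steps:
$f{\left(L,R \right)} = \frac{5 + R}{-5 + L}$
$a{\left(x \right)} = \left(-2 + 2 x\right) \left(x + \frac{9}{-5 + x}\right)$ ($a{\left(x \right)} = \left(x + \left(x - 2\right)\right) \left(x + \frac{5 + 4}{-5 + x}\right) = \left(x + \left(-2 + x\right)\right) \left(x + \frac{1}{-5 + x} 9\right) = \left(-2 + 2 x\right) \left(x + \frac{9}{-5 + x}\right)$)
$u{\left(P \right)} = \sqrt{-6 + P}$ ($u{\left(P \right)} = \sqrt{P + \frac{2 \left(-9 + 9 \cdot 3 + 3 \left(-1 + 3\right) \left(-5 + 3\right)\right)}{-5 + 3}} = \sqrt{P + \frac{2 \left(-9 + 27 + 3 \cdot 2 \left(-2\right)\right)}{-2}} = \sqrt{P + 2 \left(- \frac{1}{2}\right) \left(-9 + 27 - 12\right)} = \sqrt{P + 2 \left(- \frac{1}{2}\right) 6} = \sqrt{P - 6} = \sqrt{-6 + P}$)
$95 + u{\left(13 \right)} \left(-78\right) = 95 + \sqrt{-6 + 13} \left(-78\right) = 95 + \sqrt{7} \left(-78\right) = 95 - 78 \sqrt{7}$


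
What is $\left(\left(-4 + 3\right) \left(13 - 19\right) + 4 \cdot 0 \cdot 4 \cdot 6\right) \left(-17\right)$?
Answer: $-102$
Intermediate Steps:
$\left(\left(-4 + 3\right) \left(13 - 19\right) + 4 \cdot 0 \cdot 4 \cdot 6\right) \left(-17\right) = \left(\left(-1\right) \left(-6\right) + 0 \cdot 4 \cdot 6\right) \left(-17\right) = \left(6 + 0 \cdot 6\right) \left(-17\right) = \left(6 + 0\right) \left(-17\right) = 6 \left(-17\right) = -102$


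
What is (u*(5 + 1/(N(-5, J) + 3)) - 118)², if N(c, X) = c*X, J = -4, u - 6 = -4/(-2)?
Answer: 3189796/529 ≈ 6029.9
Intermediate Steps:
u = 8 (u = 6 - 4/(-2) = 6 - 4*(-½) = 6 + 2 = 8)
N(c, X) = X*c
(u*(5 + 1/(N(-5, J) + 3)) - 118)² = (8*(5 + 1/(-4*(-5) + 3)) - 118)² = (8*(5 + 1/(20 + 3)) - 118)² = (8*(5 + 1/23) - 118)² = (8*(116/23) - 118)² = (928/23 - 118)² = (-1786/23)² = 3189796/529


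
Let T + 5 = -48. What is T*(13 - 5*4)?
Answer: 371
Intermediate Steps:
T = -53 (T = -5 - 48 = -53)
T*(13 - 5*4) = -53*(13 - 5*4) = -53*(13 - 20) = -53*(-7) = 371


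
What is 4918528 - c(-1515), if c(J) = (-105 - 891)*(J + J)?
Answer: 1900648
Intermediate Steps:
c(J) = -1992*J
4918528 - c(-1515) = 4918528 - (-1992)*(-1515) = 4918528 - 1*3017880 = 4918528 - 3017880 = 1900648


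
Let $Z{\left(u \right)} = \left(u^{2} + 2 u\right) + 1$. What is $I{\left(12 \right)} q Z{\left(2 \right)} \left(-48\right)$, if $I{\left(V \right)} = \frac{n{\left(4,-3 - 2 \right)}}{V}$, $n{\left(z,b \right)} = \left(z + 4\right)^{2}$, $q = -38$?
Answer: $87552$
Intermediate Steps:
$Z{\left(u \right)} = 1 + u^{2} + 2 u$
$n{\left(z,b \right)} = \left(4 + z\right)^{2}$
$I{\left(V \right)} = \frac{64}{V}$ ($I{\left(V \right)} = \frac{\left(4 + 4\right)^{2}}{V} = \frac{8^{2}}{V} = \frac{64}{V}$)
$I{\left(12 \right)} q Z{\left(2 \right)} \left(-48\right) = \frac{64}{12} \left(-38\right) \left(1 + 2^{2} + 2 \cdot 2\right) \left(-48\right) = 64 \cdot \frac{1}{12} \left(-38\right) \left(1 + 4 + 4\right) \left(-48\right) = \frac{16}{3} \left(-38\right) 9 \left(-48\right) = \left(- \frac{608}{3}\right) \left(-432\right) = 87552$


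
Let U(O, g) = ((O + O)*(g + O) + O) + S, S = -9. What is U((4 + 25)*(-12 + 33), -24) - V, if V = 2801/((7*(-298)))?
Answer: 1487591981/2086 ≈ 7.1313e+5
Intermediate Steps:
V = -2801/2086 (V = 2801/(-2086) = 2801*(-1/2086) = -2801/2086 ≈ -1.3428)
U(O, g) = -9 + O + 2*O*(O + g) (U(O, g) = ((O + O)*(g + O) + O) - 9 = ((2*O)*(O + g) + O) - 9 = (2*O*(O + g) + O) - 9 = (O + 2*O*(O + g)) - 9 = -9 + O + 2*O*(O + g))
U((4 + 25)*(-12 + 33), -24) - V = (-9 + (4 + 25)*(-12 + 33) + 2*((4 + 25)*(-12 + 33))**2 + 2*((4 + 25)*(-12 + 33))*(-24)) - 1*(-2801/2086) = (-9 + 29*21 + 2*(29*21)**2 + 2*(29*21)*(-24)) + 2801/2086 = (-9 + 609 + 2*609**2 + 2*609*(-24)) + 2801/2086 = (-9 + 609 + 2*370881 - 29232) + 2801/2086 = (-9 + 609 + 741762 - 29232) + 2801/2086 = 713130 + 2801/2086 = 1487591981/2086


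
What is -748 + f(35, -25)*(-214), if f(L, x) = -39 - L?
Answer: 15088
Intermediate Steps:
-748 + f(35, -25)*(-214) = -748 + (-39 - 1*35)*(-214) = -748 + (-39 - 35)*(-214) = -748 - 74*(-214) = -748 + 15836 = 15088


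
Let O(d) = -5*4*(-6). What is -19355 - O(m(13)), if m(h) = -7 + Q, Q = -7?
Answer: -19475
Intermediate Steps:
m(h) = -14 (m(h) = -7 - 7 = -14)
O(d) = 120 (O(d) = -20*(-6) = 120)
-19355 - O(m(13)) = -19355 - 1*120 = -19355 - 120 = -19475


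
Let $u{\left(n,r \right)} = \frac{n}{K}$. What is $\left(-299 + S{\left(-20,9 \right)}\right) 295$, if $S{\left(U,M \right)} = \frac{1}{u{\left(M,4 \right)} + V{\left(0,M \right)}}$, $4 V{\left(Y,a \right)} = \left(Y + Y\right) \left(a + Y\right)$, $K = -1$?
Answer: $- \frac{794140}{9} \approx -88238.0$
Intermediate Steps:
$V{\left(Y,a \right)} = \frac{Y \left(Y + a\right)}{2}$ ($V{\left(Y,a \right)} = \frac{\left(Y + Y\right) \left(a + Y\right)}{4} = \frac{2 Y \left(Y + a\right)}{4} = \frac{Y \left(Y + a\right)}{2}$)
$u{\left(n,r \right)} = - n$ ($u{\left(n,r \right)} = \frac{n}{-1} = n \left(-1\right) = - n$)
$S{\left(U,M \right)} = - \frac{1}{M}$ ($S{\left(U,M \right)} = \frac{1}{- M + \frac{1}{2} \cdot 0 \left(0 + M\right)} = \frac{1}{- M + \frac{1}{2} \cdot 0 M} = \frac{1}{- M + 0} = \frac{1}{\left(-1\right) M} = - \frac{1}{M}$)
$\left(-299 + S{\left(-20,9 \right)}\right) 295 = \left(-299 - \frac{1}{9}\right) 295 = \left(- \frac{2692}{9}\right) 295 = - \frac{794140}{9}$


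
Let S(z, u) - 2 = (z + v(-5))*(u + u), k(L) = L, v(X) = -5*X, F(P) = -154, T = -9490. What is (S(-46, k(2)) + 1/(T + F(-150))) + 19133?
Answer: 183727843/9644 ≈ 19051.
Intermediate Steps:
S(z, u) = 2 + 2*u*(25 + z) (S(z, u) = 2 + (z - 5*(-5))*(u + u) = 2 + (z + 25)*(2*u) = 2 + (25 + z)*(2*u) = 2 + 2*u*(25 + z))
(S(-46, k(2)) + 1/(T + F(-150))) + 19133 = ((2 + 50*2 + 2*2*(-46)) + 1/(-9490 - 154)) + 19133 = ((2 + 100 - 184) + 1/(-9644)) + 19133 = (-82 - 1/9644) + 19133 = -790809/9644 + 19133 = 183727843/9644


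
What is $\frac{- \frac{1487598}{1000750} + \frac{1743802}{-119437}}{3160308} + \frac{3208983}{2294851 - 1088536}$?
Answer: $\frac{13468460952500243202109}{5063048811137255614500} \approx 2.6601$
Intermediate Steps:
$\frac{- \frac{1487598}{1000750} + \frac{1743802}{-119437}}{3160308} + \frac{3208983}{2294851 - 1088536} = \left(\left(-1487598\right) \frac{1}{1000750} + 1743802 \left(- \frac{1}{119437}\right)\right) \frac{1}{3160308} + \frac{3208983}{1206315} = \left(- \frac{743799}{500375} - \frac{1743802}{119437}\right) \frac{1}{3160308} + 3208983 \cdot \frac{1}{1206315} = \left(- \frac{961392046913}{59763288875}\right) \frac{1}{3160308} + \frac{1069661}{402105} = - \frac{961392046913}{188870399937973500} + \frac{1069661}{402105} = \frac{13468460952500243202109}{5063048811137255614500}$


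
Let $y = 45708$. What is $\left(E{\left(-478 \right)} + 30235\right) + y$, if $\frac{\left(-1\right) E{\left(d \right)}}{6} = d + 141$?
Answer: $77965$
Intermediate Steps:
$E{\left(d \right)} = -846 - 6 d$ ($E{\left(d \right)} = - 6 \left(d + 141\right) = - 6 \left(141 + d\right) = -846 - 6 d$)
$\left(E{\left(-478 \right)} + 30235\right) + y = \left(\left(-846 - -2868\right) + 30235\right) + 45708 = \left(\left(-846 + 2868\right) + 30235\right) + 45708 = \left(2022 + 30235\right) + 45708 = 32257 + 45708 = 77965$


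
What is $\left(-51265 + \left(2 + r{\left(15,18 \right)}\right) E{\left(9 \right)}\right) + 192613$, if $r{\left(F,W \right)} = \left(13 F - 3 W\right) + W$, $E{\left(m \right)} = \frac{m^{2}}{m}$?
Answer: $142797$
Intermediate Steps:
$E{\left(m \right)} = m$
$r{\left(F,W \right)} = - 2 W + 13 F$ ($r{\left(F,W \right)} = \left(- 3 W + 13 F\right) + W = - 2 W + 13 F$)
$\left(-51265 + \left(2 + r{\left(15,18 \right)}\right) E{\left(9 \right)}\right) + 192613 = \left(-51265 + \left(2 + \left(\left(-2\right) 18 + 13 \cdot 15\right)\right) 9\right) + 192613 = \left(-51265 + \left(2 + \left(-36 + 195\right)\right) 9\right) + 192613 = \left(-51265 + \left(2 + 159\right) 9\right) + 192613 = \left(-51265 + 161 \cdot 9\right) + 192613 = \left(-51265 + 1449\right) + 192613 = -49816 + 192613 = 142797$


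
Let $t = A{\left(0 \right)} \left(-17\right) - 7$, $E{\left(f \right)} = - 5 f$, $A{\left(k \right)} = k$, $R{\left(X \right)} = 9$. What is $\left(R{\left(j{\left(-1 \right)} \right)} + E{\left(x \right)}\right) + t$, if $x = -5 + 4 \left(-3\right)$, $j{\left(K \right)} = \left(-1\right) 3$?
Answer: $87$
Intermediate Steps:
$j{\left(K \right)} = -3$
$x = -17$ ($x = -5 - 12 = -17$)
$t = -7$ ($t = 0 \left(-17\right) - 7 = 0 - 7 = -7$)
$\left(R{\left(j{\left(-1 \right)} \right)} + E{\left(x \right)}\right) + t = \left(9 - -85\right) - 7 = \left(9 + 85\right) - 7 = 94 - 7 = 87$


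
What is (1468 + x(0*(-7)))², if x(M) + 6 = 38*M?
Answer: 2137444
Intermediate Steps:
x(M) = -6 + 38*M
(1468 + x(0*(-7)))² = (1468 + (-6 + 38*(0*(-7))))² = (1468 + (-6 + 38*0))² = (1468 + (-6 + 0))² = (1468 - 6)² = 1462² = 2137444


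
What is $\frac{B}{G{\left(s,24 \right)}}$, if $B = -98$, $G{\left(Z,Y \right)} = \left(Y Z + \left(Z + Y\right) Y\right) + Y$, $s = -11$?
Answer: $- \frac{49}{36} \approx -1.3611$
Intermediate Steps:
$G{\left(Z,Y \right)} = Y + Y Z + Y \left(Y + Z\right)$ ($G{\left(Z,Y \right)} = \left(Y Z + \left(Y + Z\right) Y\right) + Y = \left(Y Z + Y \left(Y + Z\right)\right) + Y = Y + Y Z + Y \left(Y + Z\right)$)
$\frac{B}{G{\left(s,24 \right)}} = - \frac{98}{24 \left(1 + 24 + 2 \left(-11\right)\right)} = - \frac{98}{24 \left(1 + 24 - 22\right)} = - \frac{98}{24 \cdot 3} = - \frac{98}{72} = \left(-98\right) \frac{1}{72} = - \frac{49}{36}$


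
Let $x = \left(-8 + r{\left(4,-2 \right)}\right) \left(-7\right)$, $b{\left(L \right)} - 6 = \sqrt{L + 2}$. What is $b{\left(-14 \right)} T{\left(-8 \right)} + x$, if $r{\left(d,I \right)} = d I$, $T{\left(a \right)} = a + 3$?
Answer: $82 - 10 i \sqrt{3} \approx 82.0 - 17.32 i$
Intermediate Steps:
$T{\left(a \right)} = 3 + a$
$b{\left(L \right)} = 6 + \sqrt{2 + L}$ ($b{\left(L \right)} = 6 + \sqrt{L + 2} = 6 + \sqrt{2 + L}$)
$r{\left(d,I \right)} = I d$
$x = 112$ ($x = \left(-8 - 8\right) \left(-7\right) = \left(-16\right) \left(-7\right) = 112$)
$b{\left(-14 \right)} T{\left(-8 \right)} + x = \left(6 + \sqrt{2 - 14}\right) \left(3 - 8\right) + 112 = \left(6 + \sqrt{-12}\right) \left(-5\right) + 112 = \left(6 + 2 i \sqrt{3}\right) \left(-5\right) + 112 = \left(-30 - 10 i \sqrt{3}\right) + 112 = 82 - 10 i \sqrt{3}$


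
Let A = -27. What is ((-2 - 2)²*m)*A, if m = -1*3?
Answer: 1296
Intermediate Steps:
m = -3
((-2 - 2)²*m)*A = ((-2 - 2)²*(-3))*(-27) = ((-4)²*(-3))*(-27) = (16*(-3))*(-27) = -48*(-27) = 1296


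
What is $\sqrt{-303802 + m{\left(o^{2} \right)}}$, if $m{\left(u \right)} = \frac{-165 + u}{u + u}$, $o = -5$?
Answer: $\frac{4 i \sqrt{474695}}{5} \approx 551.18 i$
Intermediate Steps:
$m{\left(u \right)} = \frac{-165 + u}{2 u}$
$\sqrt{-303802 + m{\left(o^{2} \right)}} = \sqrt{-303802 + \frac{-165 + \left(-5\right)^{2}}{2 \left(-5\right)^{2}}} = \sqrt{-303802 + \frac{-165 + 25}{2 \cdot 25}} = \sqrt{-303802 + \frac{1}{2} \cdot \frac{1}{25} \left(-140\right)} = \sqrt{-303802 - \frac{14}{5}} = \sqrt{- \frac{1519024}{5}} = \frac{4 i \sqrt{474695}}{5}$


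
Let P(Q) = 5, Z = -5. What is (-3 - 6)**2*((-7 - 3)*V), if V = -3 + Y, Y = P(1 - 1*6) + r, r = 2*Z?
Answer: 6480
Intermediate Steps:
r = -10 (r = 2*(-5) = -10)
Y = -5 (Y = 5 - 10 = -5)
V = -8 (V = -3 - 5 = -8)
(-3 - 6)**2*((-7 - 3)*V) = (-3 - 6)**2*((-7 - 3)*(-8)) = (-9)**2*(-10*(-8)) = 81*80 = 6480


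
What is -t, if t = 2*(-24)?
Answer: 48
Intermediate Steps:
t = -48
-t = -1*(-48) = 48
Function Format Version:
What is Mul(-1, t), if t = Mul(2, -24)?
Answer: 48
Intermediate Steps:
t = -48
Mul(-1, t) = Mul(-1, -48) = 48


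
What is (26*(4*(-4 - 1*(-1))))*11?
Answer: -3432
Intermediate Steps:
(26*(4*(-4 - 1*(-1))))*11 = (26*(4*(-4 + 1)))*11 = (26*(4*(-3)))*11 = (26*(-12))*11 = -312*11 = -3432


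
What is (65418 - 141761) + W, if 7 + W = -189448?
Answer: -265798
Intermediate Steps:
W = -189455 (W = -7 - 189448 = -189455)
(65418 - 141761) + W = (65418 - 141761) - 189455 = -76343 - 189455 = -265798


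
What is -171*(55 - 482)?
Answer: 73017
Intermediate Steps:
-171*(55 - 482) = -171*(-427) = 73017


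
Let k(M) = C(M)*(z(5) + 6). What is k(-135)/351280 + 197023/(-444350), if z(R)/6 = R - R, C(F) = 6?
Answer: -1729856071/3902281700 ≈ -0.44329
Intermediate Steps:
z(R) = 0 (z(R) = 6*(R - R) = 6*0 = 0)
k(M) = 36 (k(M) = 6*(0 + 6) = 6*6 = 36)
k(-135)/351280 + 197023/(-444350) = 36/351280 + 197023/(-444350) = 36*(1/351280) + 197023*(-1/444350) = 9/87820 - 197023/444350 = -1729856071/3902281700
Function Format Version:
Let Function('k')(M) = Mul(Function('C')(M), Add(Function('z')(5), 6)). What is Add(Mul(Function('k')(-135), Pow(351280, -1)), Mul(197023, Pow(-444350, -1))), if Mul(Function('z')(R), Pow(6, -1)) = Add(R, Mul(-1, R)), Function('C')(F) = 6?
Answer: Rational(-1729856071, 3902281700) ≈ -0.44329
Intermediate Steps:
Function('z')(R) = 0 (Function('z')(R) = Mul(6, Add(R, Mul(-1, R))) = Mul(6, 0) = 0)
Function('k')(M) = 36 (Function('k')(M) = Mul(6, Add(0, 6)) = Mul(6, 6) = 36)
Add(Mul(Function('k')(-135), Pow(351280, -1)), Mul(197023, Pow(-444350, -1))) = Add(Mul(36, Pow(351280, -1)), Mul(197023, Pow(-444350, -1))) = Add(Mul(36, Rational(1, 351280)), Mul(197023, Rational(-1, 444350))) = Add(Rational(9, 87820), Rational(-197023, 444350)) = Rational(-1729856071, 3902281700)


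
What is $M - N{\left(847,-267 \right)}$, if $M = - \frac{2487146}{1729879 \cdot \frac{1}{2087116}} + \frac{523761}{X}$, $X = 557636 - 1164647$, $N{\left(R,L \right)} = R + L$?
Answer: $- \frac{1050527033634331745}{350018527223} \approx -3.0013 \cdot 10^{6}$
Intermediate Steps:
$N{\left(R,L \right)} = L + R$
$X = -607011$ ($X = 557636 - 1164647 = -607011$)
$M = - \frac{1050324022888542405}{350018527223}$ ($M = - \frac{2487146}{1729879 \cdot \frac{1}{2087116}} + \frac{523761}{-607011} = - \frac{2487146}{1729879 \cdot \frac{1}{2087116}} + 523761 \left(- \frac{1}{607011}\right) = - \frac{2487146}{\frac{1729879}{2087116}} - \frac{174587}{202337} = \left(-2487146\right) \frac{2087116}{1729879} - \frac{174587}{202337} = - \frac{5190962210936}{1729879} - \frac{174587}{202337} = - \frac{1050324022888542405}{350018527223} \approx -3.0008 \cdot 10^{6}$)
$M - N{\left(847,-267 \right)} = - \frac{1050324022888542405}{350018527223} - \left(-267 + 847\right) = - \frac{1050324022888542405}{350018527223} - 580 = - \frac{1050527033634331745}{350018527223}$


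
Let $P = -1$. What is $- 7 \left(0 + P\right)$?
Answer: $7$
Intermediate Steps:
$- 7 \left(0 + P\right) = - 7 \left(0 - 1\right) = \left(-7\right) \left(-1\right) = 7$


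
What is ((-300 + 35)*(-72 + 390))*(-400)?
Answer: 33708000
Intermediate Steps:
((-300 + 35)*(-72 + 390))*(-400) = -265*318*(-400) = -84270*(-400) = 33708000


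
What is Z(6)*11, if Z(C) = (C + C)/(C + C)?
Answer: 11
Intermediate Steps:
Z(C) = 1 (Z(C) = (2*C)/((2*C)) = (2*C)*(1/(2*C)) = 1)
Z(6)*11 = 1*11 = 11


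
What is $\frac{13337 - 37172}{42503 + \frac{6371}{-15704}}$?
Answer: $- \frac{374304840}{667460741} \approx -0.56079$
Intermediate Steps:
$\frac{13337 - 37172}{42503 + \frac{6371}{-15704}} = - \frac{23835}{42503 + 6371 \left(- \frac{1}{15704}\right)} = - \frac{23835}{42503 - \frac{6371}{15704}} = - \frac{23835}{\frac{667460741}{15704}} = \left(-23835\right) \frac{15704}{667460741} = - \frac{374304840}{667460741}$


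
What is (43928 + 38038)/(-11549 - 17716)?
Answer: -27322/9755 ≈ -2.8008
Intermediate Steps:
(43928 + 38038)/(-11549 - 17716) = 81966/(-29265) = 81966*(-1/29265) = -27322/9755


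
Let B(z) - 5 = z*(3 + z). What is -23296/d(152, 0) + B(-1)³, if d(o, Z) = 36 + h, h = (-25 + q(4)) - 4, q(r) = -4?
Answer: -23215/3 ≈ -7738.3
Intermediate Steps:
B(z) = 5 + z*(3 + z)
h = -33 (h = (-25 - 4) - 4 = -29 - 4 = -33)
d(o, Z) = 3 (d(o, Z) = 36 - 33 = 3)
-23296/d(152, 0) + B(-1)³ = -23296/3 + (5 + (-1)² + 3*(-1))³ = -23296*⅓ + (5 + 1 - 3)³ = -23296/3 + 3³ = -23296/3 + 27 = -23215/3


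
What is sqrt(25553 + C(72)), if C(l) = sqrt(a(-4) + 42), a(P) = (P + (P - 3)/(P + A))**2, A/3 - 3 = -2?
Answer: sqrt(25553 + sqrt(51)) ≈ 159.88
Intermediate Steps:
A = 3 (A = 9 + 3*(-2) = 9 - 6 = 3)
a(P) = (P + (-3 + P)/(3 + P))**2 (a(P) = (P + (P - 3)/(P + 3))**2 = (P + (-3 + P)/(3 + P))**2)
C(l) = sqrt(51) (C(l) = sqrt((-3 + (-4)**2 + 4*(-4))**2/(3 - 4)**2 + 42) = sqrt((-3 + 16 - 16)**2/(-1)**2 + 42) = sqrt(1*(-3)**2 + 42) = sqrt(1*9 + 42) = sqrt(9 + 42) = sqrt(51))
sqrt(25553 + C(72)) = sqrt(25553 + sqrt(51))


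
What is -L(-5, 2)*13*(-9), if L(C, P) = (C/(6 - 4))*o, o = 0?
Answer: 0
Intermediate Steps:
L(C, P) = 0 (L(C, P) = (C/(6 - 4))*0 = (C/2)*0 = 0)
-L(-5, 2)*13*(-9) = -0*13*(-9) = -0*(-9) = -1*0 = 0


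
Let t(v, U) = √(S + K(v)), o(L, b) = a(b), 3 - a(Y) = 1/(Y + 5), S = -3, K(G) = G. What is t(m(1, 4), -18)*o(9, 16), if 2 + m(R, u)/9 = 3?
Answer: 62*√6/21 ≈ 7.2318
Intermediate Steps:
m(R, u) = 9 (m(R, u) = -18 + 9*3 = -18 + 27 = 9)
a(Y) = 3 - 1/(5 + Y) (a(Y) = 3 - 1/(Y + 5) = 3 - 1/(5 + Y))
o(L, b) = (14 + 3*b)/(5 + b)
t(v, U) = √(-3 + v)
t(m(1, 4), -18)*o(9, 16) = √(-3 + 9)*((14 + 3*16)/(5 + 16)) = √6*((14 + 48)/21) = √6*((1/21)*62) = √6*(62/21) = 62*√6/21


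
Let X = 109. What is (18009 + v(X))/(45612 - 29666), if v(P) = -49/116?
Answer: 2088995/1849736 ≈ 1.1293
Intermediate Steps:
v(P) = -49/116 (v(P) = -49*1/116 = -49/116)
(18009 + v(X))/(45612 - 29666) = (18009 - 49/116)/(45612 - 29666) = (2088995/116)/15946 = (2088995/116)*(1/15946) = 2088995/1849736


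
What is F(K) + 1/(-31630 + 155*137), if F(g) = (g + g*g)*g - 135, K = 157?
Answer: 40482360764/10395 ≈ 3.8944e+6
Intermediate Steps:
F(g) = -135 + g*(g + g²) (F(g) = (g + g²)*g - 135 = g*(g + g²) - 135 = -135 + g*(g + g²))
F(K) + 1/(-31630 + 155*137) = (-135 + 157² + 157³) + 1/(-31630 + 155*137) = (-135 + 24649 + 3869893) + 1/(-31630 + 21235) = 3894407 + 1/(-10395) = 3894407 - 1/10395 = 40482360764/10395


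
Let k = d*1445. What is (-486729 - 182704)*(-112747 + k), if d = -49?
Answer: 122875766016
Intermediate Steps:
k = -70805 (k = -49*1445 = -70805)
(-486729 - 182704)*(-112747 + k) = (-486729 - 182704)*(-112747 - 70805) = -669433*(-183552) = 122875766016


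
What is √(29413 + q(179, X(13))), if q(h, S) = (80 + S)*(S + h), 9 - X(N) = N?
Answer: 11*√353 ≈ 206.67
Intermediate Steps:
X(N) = 9 - N
√(29413 + q(179, X(13))) = √(29413 + ((9 - 1*13)² + 80*(9 - 1*13) + 80*179 + (9 - 1*13)*179)) = √(29413 + ((9 - 13)² + 80*(9 - 13) + 14320 + (9 - 13)*179)) = √(29413 + ((-4)² + 80*(-4) + 14320 - 4*179)) = √(29413 + (16 - 320 + 14320 - 716)) = √(29413 + 13300) = √42713 = 11*√353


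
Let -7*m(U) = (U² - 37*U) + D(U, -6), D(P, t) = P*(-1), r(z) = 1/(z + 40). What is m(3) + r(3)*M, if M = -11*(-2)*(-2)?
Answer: 601/43 ≈ 13.977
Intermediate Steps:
r(z) = 1/(40 + z)
D(P, t) = -P
M = -44 (M = 22*(-2) = -44)
m(U) = -U²/7 + 38*U/7 (m(U) = -((U² - 37*U) - U)/7 = -(U² - 38*U)/7 = -U²/7 + 38*U/7)
m(3) + r(3)*M = (⅐)*3*(38 - 1*3) - 44/(40 + 3) = (⅐)*3*(38 - 3) - 44/43 = (⅐)*3*35 + (1/43)*(-44) = 15 - 44/43 = 601/43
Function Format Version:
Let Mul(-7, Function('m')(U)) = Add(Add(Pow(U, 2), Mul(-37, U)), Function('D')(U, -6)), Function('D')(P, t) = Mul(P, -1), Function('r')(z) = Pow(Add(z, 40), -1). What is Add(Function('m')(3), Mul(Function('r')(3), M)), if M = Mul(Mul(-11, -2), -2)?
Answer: Rational(601, 43) ≈ 13.977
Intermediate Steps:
Function('r')(z) = Pow(Add(40, z), -1)
Function('D')(P, t) = Mul(-1, P)
M = -44 (M = Mul(22, -2) = -44)
Function('m')(U) = Add(Mul(Rational(-1, 7), Pow(U, 2)), Mul(Rational(38, 7), U)) (Function('m')(U) = Mul(Rational(-1, 7), Add(Add(Pow(U, 2), Mul(-37, U)), Mul(-1, U))) = Mul(Rational(-1, 7), Add(Pow(U, 2), Mul(-38, U))) = Add(Mul(Rational(-1, 7), Pow(U, 2)), Mul(Rational(38, 7), U)))
Add(Function('m')(3), Mul(Function('r')(3), M)) = Add(Mul(Rational(1, 7), 3, Add(38, Mul(-1, 3))), Mul(Pow(Add(40, 3), -1), -44)) = Add(Mul(Rational(1, 7), 3, Add(38, -3)), Mul(Pow(43, -1), -44)) = Add(Mul(Rational(1, 7), 3, 35), Mul(Rational(1, 43), -44)) = Add(15, Rational(-44, 43)) = Rational(601, 43)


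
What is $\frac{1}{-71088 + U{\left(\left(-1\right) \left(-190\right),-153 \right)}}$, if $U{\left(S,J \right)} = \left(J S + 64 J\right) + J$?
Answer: $- \frac{1}{110103} \approx -9.0824 \cdot 10^{-6}$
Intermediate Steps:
$U{\left(S,J \right)} = 65 J + J S$ ($U{\left(S,J \right)} = \left(64 J + J S\right) + J = 65 J + J S$)
$\frac{1}{-71088 + U{\left(\left(-1\right) \left(-190\right),-153 \right)}} = \frac{1}{-71088 - 153 \left(65 - -190\right)} = \frac{1}{-71088 - 153 \left(65 + 190\right)} = \frac{1}{-71088 - 39015} = \frac{1}{-110103} = - \frac{1}{110103}$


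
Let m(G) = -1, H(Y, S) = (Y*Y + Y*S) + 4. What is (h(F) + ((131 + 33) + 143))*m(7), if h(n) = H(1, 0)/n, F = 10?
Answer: -615/2 ≈ -307.50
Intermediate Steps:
H(Y, S) = 4 + Y**2 + S*Y (H(Y, S) = (Y**2 + S*Y) + 4 = 4 + Y**2 + S*Y)
h(n) = 5/n (h(n) = (4 + 1**2 + 0*1)/n = (4 + 1 + 0)/n = 5/n)
(h(F) + ((131 + 33) + 143))*m(7) = (5/10 + ((131 + 33) + 143))*(-1) = (5*(1/10) + (164 + 143))*(-1) = (1/2 + 307)*(-1) = (615/2)*(-1) = -615/2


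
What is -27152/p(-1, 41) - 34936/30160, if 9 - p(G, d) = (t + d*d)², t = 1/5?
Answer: -306015812237/266390503470 ≈ -1.1487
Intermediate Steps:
t = ⅕ ≈ 0.20000
p(G, d) = 9 - (⅕ + d²)² (p(G, d) = 9 - (⅕ + d*d)² = 9 - (⅕ + d²)²)
-27152/p(-1, 41) - 34936/30160 = -27152/(9 - (1 + 5*41²)²/25) - 34936/30160 = -27152/(9 - (1 + 5*1681)²/25) - 34936*1/30160 = -27152/(9 - (1 + 8405)²/25) - 4367/3770 = -27152/(9 - 1/25*8406²) - 4367/3770 = -27152/(9 - 1/25*70660836) - 4367/3770 = -27152/(9 - 70660836/25) - 4367/3770 = -27152/(-70660611/25) - 4367/3770 = -27152*(-25/70660611) - 4367/3770 = 678800/70660611 - 4367/3770 = -306015812237/266390503470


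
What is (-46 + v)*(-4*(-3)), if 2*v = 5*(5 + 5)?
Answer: -252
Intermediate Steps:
v = 25 (v = (5*(5 + 5))/2 = (5*10)/2 = (1/2)*50 = 25)
(-46 + v)*(-4*(-3)) = (-46 + 25)*(-4*(-3)) = -21*12 = -252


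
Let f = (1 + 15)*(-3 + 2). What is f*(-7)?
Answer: 112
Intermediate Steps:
f = -16 (f = 16*(-1) = -16)
f*(-7) = -16*(-7) = 112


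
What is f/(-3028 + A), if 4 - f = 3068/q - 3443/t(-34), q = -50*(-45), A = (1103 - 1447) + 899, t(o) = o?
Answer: 3772531/94592250 ≈ 0.039882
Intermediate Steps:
A = 555 (A = -344 + 899 = 555)
q = 2250
f = -3772531/38250 (f = 4 - (3068/2250 - 3443/(-34)) = 4 - (3068*(1/2250) - 3443*(-1/34)) = 4 - (1534/1125 + 3443/34) = 4 - 1*3925531/38250 = 4 - 3925531/38250 = -3772531/38250 ≈ -98.628)
f/(-3028 + A) = -3772531/(38250*(-3028 + 555)) = -3772531/38250/(-2473) = -3772531/38250*(-1/2473) = 3772531/94592250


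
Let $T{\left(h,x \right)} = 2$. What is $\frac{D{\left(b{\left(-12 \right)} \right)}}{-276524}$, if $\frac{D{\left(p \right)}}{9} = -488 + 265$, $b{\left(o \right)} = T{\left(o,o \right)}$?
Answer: $\frac{2007}{276524} \approx 0.007258$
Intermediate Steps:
$b{\left(o \right)} = 2$
$D{\left(p \right)} = -2007$ ($D{\left(p \right)} = 9 \left(-488 + 265\right) = 9 \left(-223\right) = -2007$)
$\frac{D{\left(b{\left(-12 \right)} \right)}}{-276524} = - \frac{2007}{-276524} = \left(-2007\right) \left(- \frac{1}{276524}\right) = \frac{2007}{276524}$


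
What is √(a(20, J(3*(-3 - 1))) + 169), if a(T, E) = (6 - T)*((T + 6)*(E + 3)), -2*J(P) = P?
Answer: I*√3107 ≈ 55.74*I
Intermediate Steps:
J(P) = -P/2
a(T, E) = (3 + E)*(6 + T)*(6 - T) (a(T, E) = (6 - T)*((6 + T)*(3 + E)) = (6 - T)*((3 + E)*(6 + T)) = (3 + E)*(6 + T)*(6 - T))
√(a(20, J(3*(-3 - 1))) + 169) = √((108 - 3*20² + 36*(-3*(-3 - 1)/2) - 1*(-3*(-3 - 1)/2)*20²) + 169) = √((108 - 3*400 + 36*(-3*(-4)/2) - 1*(-3*(-4)/2)*400) + 169) = √((108 - 1200 + 36*(-½*(-12)) - 1*(-½*(-12))*400) + 169) = √((108 - 1200 + 36*6 - 1*6*400) + 169) = √((108 - 1200 + 216 - 2400) + 169) = √(-3276 + 169) = √(-3107) = I*√3107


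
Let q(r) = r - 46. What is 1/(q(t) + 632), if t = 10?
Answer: 1/596 ≈ 0.0016779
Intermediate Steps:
q(r) = -46 + r
1/(q(t) + 632) = 1/((-46 + 10) + 632) = 1/(-36 + 632) = 1/596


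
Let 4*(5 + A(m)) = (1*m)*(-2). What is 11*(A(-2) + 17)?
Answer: 143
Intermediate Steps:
A(m) = -5 - m/2 (A(m) = -5 + ((1*m)*(-2))/4 = -5 + (m*(-2))/4 = -5 + (-2*m)/4 = -5 - m/2)
11*(A(-2) + 17) = 11*((-5 - ½*(-2)) + 17) = 11*((-5 + 1) + 17) = 11*(-4 + 17) = 11*13 = 143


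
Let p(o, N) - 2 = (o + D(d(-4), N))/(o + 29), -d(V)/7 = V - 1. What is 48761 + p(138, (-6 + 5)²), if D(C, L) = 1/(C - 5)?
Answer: 244306771/5010 ≈ 48764.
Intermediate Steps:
d(V) = 7 - 7*V (d(V) = -7*(V - 1) = -7*(-1 + V) = 7 - 7*V)
D(C, L) = 1/(-5 + C)
p(o, N) = 2 + (1/30 + o)/(29 + o) (p(o, N) = 2 + (o + 1/(-5 + (7 - 7*(-4))))/(o + 29) = 2 + (o + 1/(-5 + (7 + 28)))/(29 + o) = 2 + (o + 1/(-5 + 35))/(29 + o) = 2 + (o + 1/30)/(29 + o) = 2 + (1/30 + o)/(29 + o))
48761 + p(138, (-6 + 5)²) = 48761 + (1741 + 90*138)/(30*(29 + 138)) = 48761 + (1/30)*(1741 + 12420)/167 = 48761 + (1/30)*(1/167)*14161 = 48761 + 14161/5010 = 244306771/5010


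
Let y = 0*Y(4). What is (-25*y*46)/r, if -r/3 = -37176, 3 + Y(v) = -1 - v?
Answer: 0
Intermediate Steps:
Y(v) = -4 - v (Y(v) = -3 + (-1 - v) = -4 - v)
r = 111528 (r = -3*(-37176) = 111528)
y = 0 (y = 0*(-4 - 1*4) = 0*(-4 - 4) = 0*(-8) = 0)
(-25*y*46)/r = (-25*0*46)/111528 = (0*46)*(1/111528) = 0*(1/111528) = 0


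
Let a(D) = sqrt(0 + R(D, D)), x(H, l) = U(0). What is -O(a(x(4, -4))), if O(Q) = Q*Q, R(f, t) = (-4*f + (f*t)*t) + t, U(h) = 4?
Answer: -52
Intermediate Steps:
x(H, l) = 4
R(f, t) = t - 4*f + f*t**2 (R(f, t) = (-4*f + f*t**2) + t = t - 4*f + f*t**2)
a(D) = sqrt(D**3 - 3*D) (a(D) = sqrt(0 + (D - 4*D + D*D**2)) = sqrt(0 + (D - 4*D + D**3)) = sqrt(0 + (D**3 - 3*D)) = sqrt(D**3 - 3*D))
O(Q) = Q**2
-O(a(x(4, -4))) = -(sqrt(4*(-3 + 4**2)))**2 = -(sqrt(4*(-3 + 16)))**2 = -(sqrt(4*13))**2 = -(sqrt(52))**2 = -(2*sqrt(13))**2 = -1*52 = -52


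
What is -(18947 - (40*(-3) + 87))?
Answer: -18980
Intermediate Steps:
-(18947 - (40*(-3) + 87)) = -(18947 - (-120 + 87)) = -(18947 - 1*(-33)) = -(18947 + 33) = -1*18980 = -18980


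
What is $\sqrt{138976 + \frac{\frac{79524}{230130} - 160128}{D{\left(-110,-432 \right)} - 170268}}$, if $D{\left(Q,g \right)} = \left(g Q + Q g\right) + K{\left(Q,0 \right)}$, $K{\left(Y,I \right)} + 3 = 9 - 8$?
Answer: $\frac{\sqrt{1285671590788089144041}}{96181555} \approx 372.8$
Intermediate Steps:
$K{\left(Y,I \right)} = -2$ ($K{\left(Y,I \right)} = -3 + \left(9 - 8\right) = -3 + 1 = -2$)
$D{\left(Q,g \right)} = -2 + 2 Q g$ ($D{\left(Q,g \right)} = \left(g Q + Q g\right) - 2 = \left(Q g + Q g\right) - 2 = 2 Q g - 2 = -2 + 2 Q g$)
$\sqrt{138976 + \frac{\frac{79524}{230130} - 160128}{D{\left(-110,-432 \right)} - 170268}} = \sqrt{138976 + \frac{\frac{79524}{230130} - 160128}{\left(-2 + 2 \left(-110\right) \left(-432\right)\right) - 170268}} = \sqrt{138976 + \frac{79524 \cdot \frac{1}{230130} - 160128}{\left(-2 + 95040\right) - 170268}} = \sqrt{138976 + \frac{\frac{4418}{12785} - 160128}{95038 - 170268}} = \sqrt{138976 - \frac{2047232062}{12785 \left(-75230\right)}} = \sqrt{138976 - - \frac{1023616031}{480907775}} = \sqrt{138976 + \frac{1023616031}{480907775}} = \sqrt{\frac{66835662554431}{480907775}} = \frac{\sqrt{1285671590788089144041}}{96181555}$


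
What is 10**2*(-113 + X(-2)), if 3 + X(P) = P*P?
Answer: -11200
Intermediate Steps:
X(P) = -3 + P**2 (X(P) = -3 + P*P = -3 + P**2)
10**2*(-113 + X(-2)) = 10**2*(-113 + (-3 + (-2)**2)) = 100*(-113 + (-3 + 4)) = 100*(-113 + 1) = 100*(-112) = -11200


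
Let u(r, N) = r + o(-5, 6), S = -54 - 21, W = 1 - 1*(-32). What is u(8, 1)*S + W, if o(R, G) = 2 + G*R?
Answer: 1533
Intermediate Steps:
W = 33 (W = 1 + 32 = 33)
S = -75
u(r, N) = -28 + r (u(r, N) = r + (2 + 6*(-5)) = r + (2 - 30) = r - 28 = -28 + r)
u(8, 1)*S + W = (-28 + 8)*(-75) + 33 = -20*(-75) + 33 = 1500 + 33 = 1533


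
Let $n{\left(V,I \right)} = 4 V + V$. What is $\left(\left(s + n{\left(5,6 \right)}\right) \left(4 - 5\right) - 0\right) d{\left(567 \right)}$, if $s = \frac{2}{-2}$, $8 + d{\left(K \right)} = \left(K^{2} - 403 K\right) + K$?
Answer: $-2245128$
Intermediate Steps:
$n{\left(V,I \right)} = 5 V$
$d{\left(K \right)} = -8 + K^{2} - 402 K$ ($d{\left(K \right)} = -8 + \left(\left(K^{2} - 403 K\right) + K\right) = -8 + \left(K^{2} - 402 K\right) = -8 + K^{2} - 402 K$)
$s = -1$ ($s = 2 \left(- \frac{1}{2}\right) = -1$)
$\left(\left(s + n{\left(5,6 \right)}\right) \left(4 - 5\right) - 0\right) d{\left(567 \right)} = \left(\left(-1 + 5 \cdot 5\right) \left(4 - 5\right) - 0\right) \left(-8 + 567^{2} - 227934\right) = \left(\left(-1 + 25\right) \left(-1\right) + 0\right) \left(-8 + 321489 - 227934\right) = \left(24 \left(-1\right) + 0\right) 93547 = \left(-24 + 0\right) 93547 = \left(-24\right) 93547 = -2245128$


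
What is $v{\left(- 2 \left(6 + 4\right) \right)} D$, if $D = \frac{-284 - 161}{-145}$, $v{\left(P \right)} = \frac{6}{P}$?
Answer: $- \frac{267}{290} \approx -0.92069$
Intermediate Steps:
$D = \frac{89}{29}$ ($D = \left(-284 - 161\right) \left(- \frac{1}{145}\right) = \left(-445\right) \left(- \frac{1}{145}\right) = \frac{89}{29} \approx 3.069$)
$v{\left(- 2 \left(6 + 4\right) \right)} D = \frac{6}{\left(-2\right) \left(6 + 4\right)} \frac{89}{29} = \frac{6}{\left(-2\right) 10} \cdot \frac{89}{29} = \frac{6}{-20} \cdot \frac{89}{29} = 6 \left(- \frac{1}{20}\right) \frac{89}{29} = \left(- \frac{3}{10}\right) \frac{89}{29} = - \frac{267}{290}$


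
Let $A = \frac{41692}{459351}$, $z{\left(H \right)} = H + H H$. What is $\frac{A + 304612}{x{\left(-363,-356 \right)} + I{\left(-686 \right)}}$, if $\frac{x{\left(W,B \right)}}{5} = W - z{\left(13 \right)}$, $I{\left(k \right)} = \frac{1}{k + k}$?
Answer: $- \frac{191975547587488}{1717376043051} \approx -111.78$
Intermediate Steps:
$z{\left(H \right)} = H + H^{2}$
$I{\left(k \right)} = \frac{1}{2 k}$
$x{\left(W,B \right)} = -910 + 5 W$ ($x{\left(W,B \right)} = 5 \left(W - 13 \left(1 + 13\right)\right) = 5 \left(W - 13 \cdot 14\right) = 5 \left(W - 182\right) = 5 \left(-182 + W\right) = -910 + 5 W$)
$A = \frac{41692}{459351}$ ($A = 41692 \cdot \frac{1}{459351} = \frac{41692}{459351} \approx 0.090763$)
$\frac{A + 304612}{x{\left(-363,-356 \right)} + I{\left(-686 \right)}} = \frac{\frac{41692}{459351} + 304612}{\left(-910 + 5 \left(-363\right)\right) + \frac{1}{2 \left(-686\right)}} = \frac{139923868504}{459351 \left(\left(-910 - 1815\right) + \frac{1}{2} \left(- \frac{1}{686}\right)\right)} = \frac{139923868504}{459351 \left(-2725 - \frac{1}{1372}\right)} = \frac{139923868504}{459351 \left(- \frac{3738701}{1372}\right)} = \frac{139923868504}{459351} \left(- \frac{1372}{3738701}\right) = - \frac{191975547587488}{1717376043051}$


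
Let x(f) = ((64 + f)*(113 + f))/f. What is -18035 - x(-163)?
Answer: -2934755/163 ≈ -18005.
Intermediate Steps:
x(f) = (64 + f)*(113 + f)/f
-18035 - x(-163) = -18035 - (177 - 163 + 7232/(-163)) = -18035 - (177 - 163 + 7232*(-1/163)) = -18035 - (177 - 163 - 7232/163) = -18035 - 1*(-4950/163) = -18035 + 4950/163 = -2934755/163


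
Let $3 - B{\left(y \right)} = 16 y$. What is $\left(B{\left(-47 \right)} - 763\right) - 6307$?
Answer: $-6315$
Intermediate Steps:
$B{\left(y \right)} = 3 - 16 y$
$\left(B{\left(-47 \right)} - 763\right) - 6307 = \left(\left(3 - -752\right) - 763\right) - 6307 = \left(\left(3 + 752\right) - 763\right) - 6307 = \left(755 - 763\right) - 6307 = -8 - 6307 = -6315$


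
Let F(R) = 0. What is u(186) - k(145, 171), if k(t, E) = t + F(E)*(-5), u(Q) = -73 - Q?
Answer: -404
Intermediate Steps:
k(t, E) = t (k(t, E) = t + 0*(-5) = t + 0 = t)
u(186) - k(145, 171) = (-73 - 1*186) - 1*145 = (-73 - 186) - 145 = -259 - 145 = -404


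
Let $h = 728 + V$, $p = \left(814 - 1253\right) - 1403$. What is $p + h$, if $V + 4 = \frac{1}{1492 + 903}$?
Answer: $- \frac{2677609}{2395} \approx -1118.0$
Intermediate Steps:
$p = -1842$ ($p = -439 - 1403 = -1842$)
$V = - \frac{9579}{2395}$ ($V = -4 + \frac{1}{1492 + 903} = -4 + \frac{1}{2395} = - \frac{9579}{2395} \approx -3.9996$)
$h = \frac{1733981}{2395}$ ($h = 728 - \frac{9579}{2395} = \frac{1733981}{2395} \approx 724.0$)
$p + h = -1842 + \frac{1733981}{2395} = - \frac{2677609}{2395}$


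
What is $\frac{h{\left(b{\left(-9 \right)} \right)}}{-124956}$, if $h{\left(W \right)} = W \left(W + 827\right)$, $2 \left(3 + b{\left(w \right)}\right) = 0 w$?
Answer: $\frac{206}{10413} \approx 0.019783$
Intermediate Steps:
$b{\left(w \right)} = -3$ ($b{\left(w \right)} = -3 + \frac{0 w}{2} = -3 + \frac{1}{2} \cdot 0 = -3 + 0 = -3$)
$h{\left(W \right)} = W \left(827 + W\right)$
$\frac{h{\left(b{\left(-9 \right)} \right)}}{-124956} = \frac{\left(-3\right) \left(827 - 3\right)}{-124956} = \left(-3\right) 824 \left(- \frac{1}{124956}\right) = \left(-2472\right) \left(- \frac{1}{124956}\right) = \frac{206}{10413}$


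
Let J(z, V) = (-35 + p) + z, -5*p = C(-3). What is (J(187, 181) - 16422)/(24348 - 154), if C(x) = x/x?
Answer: -81351/120970 ≈ -0.67249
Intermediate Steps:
C(x) = 1
p = -⅕ (p = -⅕*1 = -⅕ ≈ -0.20000)
J(z, V) = -176/5 + z (J(z, V) = (-35 - ⅕) + z = -176/5 + z)
(J(187, 181) - 16422)/(24348 - 154) = ((-176/5 + 187) - 16422)/(24348 - 154) = (759/5 - 16422)/24194 = -81351/5*1/24194 = -81351/120970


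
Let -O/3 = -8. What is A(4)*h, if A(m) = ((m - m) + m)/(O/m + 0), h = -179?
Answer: -358/3 ≈ -119.33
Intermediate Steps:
O = 24 (O = -3*(-8) = 24)
A(m) = m²/24 (A(m) = ((m - m) + m)/(24/m + 0) = (0 + m)/((24/m)) = m*(m/24) = m²/24)
A(4)*h = ((1/24)*4²)*(-179) = ((1/24)*16)*(-179) = (⅔)*(-179) = -358/3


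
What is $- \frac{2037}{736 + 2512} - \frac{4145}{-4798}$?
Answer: $\frac{263531}{1113136} \approx 0.23675$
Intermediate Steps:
$- \frac{2037}{736 + 2512} - \frac{4145}{-4798} = - \frac{2037}{3248} - - \frac{4145}{4798} = \left(-2037\right) \frac{1}{3248} + \frac{4145}{4798} = - \frac{291}{464} + \frac{4145}{4798} = \frac{263531}{1113136}$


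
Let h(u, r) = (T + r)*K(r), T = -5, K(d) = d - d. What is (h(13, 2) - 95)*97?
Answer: -9215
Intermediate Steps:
K(d) = 0
h(u, r) = 0 (h(u, r) = (-5 + r)*0 = 0)
(h(13, 2) - 95)*97 = (0 - 95)*97 = -95*97 = -9215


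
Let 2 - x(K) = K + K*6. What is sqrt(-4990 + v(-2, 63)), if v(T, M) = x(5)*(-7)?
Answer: I*sqrt(4759) ≈ 68.985*I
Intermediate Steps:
x(K) = 2 - 7*K (x(K) = 2 - (K + K*6) = 2 - (K + 6*K) = 2 - 7*K)
v(T, M) = 231 (v(T, M) = (2 - 7*5)*(-7) = (2 - 35)*(-7) = -33*(-7) = 231)
sqrt(-4990 + v(-2, 63)) = sqrt(-4990 + 231) = sqrt(-4759) = I*sqrt(4759)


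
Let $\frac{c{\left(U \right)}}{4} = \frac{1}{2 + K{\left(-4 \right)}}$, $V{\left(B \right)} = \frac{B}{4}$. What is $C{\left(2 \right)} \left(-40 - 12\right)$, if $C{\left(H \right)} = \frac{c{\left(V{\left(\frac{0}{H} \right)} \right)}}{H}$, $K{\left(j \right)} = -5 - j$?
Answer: $-104$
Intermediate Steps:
$V{\left(B \right)} = \frac{B}{4}$ ($V{\left(B \right)} = B \frac{1}{4} = \frac{B}{4}$)
$c{\left(U \right)} = 4$ ($c{\left(U \right)} = \frac{4}{2 - 1} = \frac{4}{1} = 4 \cdot 1 = 4$)
$C{\left(H \right)} = \frac{4}{H}$
$C{\left(2 \right)} \left(-40 - 12\right) = \frac{4}{2} \left(-40 - 12\right) = 4 \cdot \frac{1}{2} \left(-52\right) = 2 \left(-52\right) = -104$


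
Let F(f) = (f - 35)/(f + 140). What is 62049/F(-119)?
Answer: -186147/22 ≈ -8461.2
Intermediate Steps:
F(f) = (-35 + f)/(140 + f)
62049/F(-119) = 62049/(((-35 - 119)/(140 - 119))) = 62049/((-154/21)) = 62049/(((1/21)*(-154))) = 62049/(-22/3) = 62049*(-3/22) = -186147/22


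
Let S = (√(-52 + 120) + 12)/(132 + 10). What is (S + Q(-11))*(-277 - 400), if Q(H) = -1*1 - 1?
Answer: 92072/71 - 677*√17/71 ≈ 1257.5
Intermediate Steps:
Q(H) = -2 (Q(H) = -1 - 1 = -2)
S = 6/71 + √17/71 (S = (√68 + 12)/142 = (2*√17 + 12)*(1/142) = (12 + 2*√17)*(1/142) = 6/71 + √17/71 ≈ 0.14258)
(S + Q(-11))*(-277 - 400) = ((6/71 + √17/71) - 2)*(-277 - 400) = (-136/71 + √17/71)*(-677) = 92072/71 - 677*√17/71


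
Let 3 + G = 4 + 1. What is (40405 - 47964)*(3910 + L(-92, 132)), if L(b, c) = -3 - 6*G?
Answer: -29442305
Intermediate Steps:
G = 2 (G = -3 + (4 + 1) = -3 + 5 = 2)
L(b, c) = -15 (L(b, c) = -3 - 6*2 = -3 - 12 = -15)
(40405 - 47964)*(3910 + L(-92, 132)) = (40405 - 47964)*(3910 - 15) = -7559*3895 = -29442305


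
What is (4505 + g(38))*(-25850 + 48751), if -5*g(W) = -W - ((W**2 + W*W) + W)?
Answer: 583723589/5 ≈ 1.1674e+8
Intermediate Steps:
g(W) = 2*W/5 + 2*W**2/5 (g(W) = -(-W - ((W**2 + W*W) + W))/5 = -(-W - ((W**2 + W**2) + W))/5 = -(-W - (2*W**2 + W))/5 = -(-W - (W + 2*W**2))/5 = -(-W + (-W - 2*W**2))/5 = -(-2*W - 2*W**2)/5 = 2*W/5 + 2*W**2/5)
(4505 + g(38))*(-25850 + 48751) = (4505 + (2/5)*38*(1 + 38))*(-25850 + 48751) = (4505 + (2/5)*38*39)*22901 = (4505 + 2964/5)*22901 = (25489/5)*22901 = 583723589/5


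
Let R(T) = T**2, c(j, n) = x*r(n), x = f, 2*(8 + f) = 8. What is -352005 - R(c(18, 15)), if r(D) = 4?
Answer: -352261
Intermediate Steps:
f = -4 (f = -8 + (1/2)*8 = -8 + 4 = -4)
x = -4
c(j, n) = -16 (c(j, n) = -4*4 = -16)
-352005 - R(c(18, 15)) = -352005 - 1*(-16)**2 = -352005 - 1*256 = -352005 - 256 = -352261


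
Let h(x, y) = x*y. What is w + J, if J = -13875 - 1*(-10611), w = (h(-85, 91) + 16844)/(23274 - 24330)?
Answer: -3455893/1056 ≈ -3272.6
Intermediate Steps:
w = -9109/1056 (w = (-85*91 + 16844)/(23274 - 24330) = (-7735 + 16844)/(-1056) = 9109*(-1/1056) = -9109/1056 ≈ -8.6259)
J = -3264 (J = -13875 + 10611 = -3264)
w + J = -9109/1056 - 3264 = -3455893/1056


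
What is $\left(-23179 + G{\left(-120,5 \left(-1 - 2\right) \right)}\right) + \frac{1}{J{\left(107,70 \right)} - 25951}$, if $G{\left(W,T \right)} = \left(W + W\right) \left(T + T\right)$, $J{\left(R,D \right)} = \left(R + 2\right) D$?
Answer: $- \frac{292751260}{18321} \approx -15979.0$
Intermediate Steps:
$J{\left(R,D \right)} = D \left(2 + R\right)$ ($J{\left(R,D \right)} = \left(2 + R\right) D = D \left(2 + R\right)$)
$G{\left(W,T \right)} = 4 T W$ ($G{\left(W,T \right)} = 2 W 2 T = 4 T W$)
$\left(-23179 + G{\left(-120,5 \left(-1 - 2\right) \right)}\right) + \frac{1}{J{\left(107,70 \right)} - 25951} = \left(-23179 + 4 \cdot 5 \left(-1 - 2\right) \left(-120\right)\right) + \frac{1}{70 \left(2 + 107\right) - 25951} = \left(-23179 + 4 \cdot 5 \left(-3\right) \left(-120\right)\right) + \frac{1}{70 \cdot 109 - 25951} = \left(-23179 + 4 \left(-15\right) \left(-120\right)\right) + \frac{1}{7630 - 25951} = \left(-23179 + 7200\right) + \frac{1}{-18321} = -15979 - \frac{1}{18321} = - \frac{292751260}{18321}$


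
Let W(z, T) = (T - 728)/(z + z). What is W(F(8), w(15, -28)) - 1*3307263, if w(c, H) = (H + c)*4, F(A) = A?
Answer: -13229247/4 ≈ -3.3073e+6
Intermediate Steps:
w(c, H) = 4*H + 4*c
W(z, T) = (-728 + T)/(2*z) (W(z, T) = (-728 + T)/((2*z)) = (-728 + T)*(1/(2*z)) = (-728 + T)/(2*z))
W(F(8), w(15, -28)) - 1*3307263 = (1/2)*(-728 + (4*(-28) + 4*15))/8 - 1*3307263 = (1/2)*(1/8)*(-728 + (-112 + 60)) - 3307263 = (1/2)*(1/8)*(-728 - 52) - 3307263 = (1/2)*(1/8)*(-780) - 3307263 = -195/4 - 3307263 = -13229247/4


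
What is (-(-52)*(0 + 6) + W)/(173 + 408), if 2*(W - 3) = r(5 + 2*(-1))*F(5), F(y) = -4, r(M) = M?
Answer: 309/581 ≈ 0.53184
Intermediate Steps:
W = -3 (W = 3 + ((5 + 2*(-1))*(-4))/2 = 3 + ((5 - 2)*(-4))/2 = 3 + (3*(-4))/2 = 3 + (1/2)*(-12) = 3 - 6 = -3)
(-(-52)*(0 + 6) + W)/(173 + 408) = (-(-52)*(0 + 6) - 3)/(173 + 408) = (-(-52)*6 - 3)/581 = (-13*(-24) - 3)*(1/581) = (312 - 3)*(1/581) = 309*(1/581) = 309/581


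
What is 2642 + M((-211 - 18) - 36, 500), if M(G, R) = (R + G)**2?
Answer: 57867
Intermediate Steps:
M(G, R) = (G + R)**2
2642 + M((-211 - 18) - 36, 500) = 2642 + (((-211 - 18) - 36) + 500)**2 = 2642 + ((-229 - 36) + 500)**2 = 2642 + (-265 + 500)**2 = 2642 + 235**2 = 2642 + 55225 = 57867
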